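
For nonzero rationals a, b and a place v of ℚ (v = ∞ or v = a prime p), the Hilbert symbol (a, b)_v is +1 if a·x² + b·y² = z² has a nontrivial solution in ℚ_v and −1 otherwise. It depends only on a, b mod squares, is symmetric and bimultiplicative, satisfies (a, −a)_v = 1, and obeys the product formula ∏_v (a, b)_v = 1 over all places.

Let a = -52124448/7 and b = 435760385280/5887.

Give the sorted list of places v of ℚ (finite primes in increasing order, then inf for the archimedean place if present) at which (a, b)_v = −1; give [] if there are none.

[2, 3, 11, 19]

(a, b) ≡ (-13566, 19635) mod (ℚ^×)²; places V = {2, 3, 5, 7, 11, 17, 19, 29, 41, ∞}.
(a,b)_∞: sgn(-13566)=−, sgn(19635)=+, so +1.
(a,b)_3: α=1, u≡2; β=1, v≡2 (mod 3); (2|3)=-1, (2|3)=-1; sign (−1)^1·-1^1·-1^1 = -1.
(a,b)_29: α=0, u≡1; β=-2, v≡21 (mod 29); (1|29)=+1, (21|29)=-1; sign (−1)^0·+1^-2·-1^0 = +1.
(a,b)_2: α=5, β=8; u≡1, v≡3 (mod 8); ε(u)ε(v)=0·1, αω(v)=5·1, βω(u)=8·0; sum ≡ 1  ⇒  -1.
(a,b)_17: α=1, u≡16; β=1, v≡8 (mod 17); (16|17)=+1, (8|17)=+1; sign (−1)^0·+1^1·+1^1 = +1.
(a,b)_5: α=0, u≡1; β=1, v≡3 (mod 5); (1|5)=+1, (3|5)=-1; sign (−1)^0·+1^1·-1^0 = +1.
(a,b)_41: α=2, u≡10; β=2, v≡39 (mod 41); (10|41)=+1, (39|41)=+1; sign (−1)^0·+1^2·+1^2 = +1.
(a,b)_7: α=-1, u≡2; β=-1, v≡3 (mod 7); (2|7)=+1, (3|7)=-1; sign (−1)^1·+1^-1·-1^-1 = +1.
(a,b)_11: α=0, u≡6; β=1, v≡1 (mod 11); (6|11)=-1, (1|11)=+1; sign (−1)^0·-1^1·+1^0 = -1.
(a,b)_19: α=1, u≡8; β=2, v≡18 (mod 19); (8|19)=-1, (18|19)=-1; sign (−1)^0·-1^2·-1^1 = -1.
|Ram(-13566, 19635)| = 4, even; anisotropic at {2, 3, 11, 19}.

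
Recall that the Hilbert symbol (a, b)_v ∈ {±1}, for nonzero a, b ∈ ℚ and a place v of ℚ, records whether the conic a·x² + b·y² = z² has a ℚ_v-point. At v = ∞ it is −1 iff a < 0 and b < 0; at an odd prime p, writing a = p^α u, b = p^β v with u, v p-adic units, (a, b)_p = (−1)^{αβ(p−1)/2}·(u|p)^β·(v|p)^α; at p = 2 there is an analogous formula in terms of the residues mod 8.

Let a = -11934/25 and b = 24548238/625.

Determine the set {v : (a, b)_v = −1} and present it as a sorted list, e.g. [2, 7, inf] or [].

[3, 17]

(a, b) ≡ (-1326, 78) mod (ℚ^×)²; places V = {2, 3, 5, 11, 13, 17, ∞}.
(a,b)_2: α=1, β=1; u≡1, v≡7 (mod 8); ε(u)ε(v)=0·1, αω(v)=1·0, βω(u)=1·0; sum ≡ 0  ⇒  +1.
(a,b)_17: α=1, u≡10; β=2, v≡6 (mod 17); (10|17)=-1, (6|17)=-1; sign (−1)^0·-1^2·-1^1 = -1.
(a,b)_11: α=0, u≡4; β=2, v≡3 (mod 11); (4|11)=+1, (3|11)=+1; sign (−1)^0·+1^2·+1^0 = +1.
(a,b)_3: α=3, u≡2; β=3, v≡2 (mod 3); (2|3)=-1, (2|3)=-1; sign (−1)^1·-1^3·-1^3 = -1.
(a,b)_∞: sgn(-1326)=−, sgn(78)=+, so +1.
(a,b)_13: α=1, u≡8; β=1, v≡11 (mod 13); (8|13)=-1, (11|13)=-1; sign (−1)^0·-1^1·-1^1 = +1.
(a,b)_5: α=-2, u≡1; β=-4, v≡3 (mod 5); (1|5)=+1, (3|5)=-1; sign (−1)^0·+1^-4·-1^-2 = +1.
Ram(-1326, 78) = {3, 17}; no ℚ_3-point on the conic.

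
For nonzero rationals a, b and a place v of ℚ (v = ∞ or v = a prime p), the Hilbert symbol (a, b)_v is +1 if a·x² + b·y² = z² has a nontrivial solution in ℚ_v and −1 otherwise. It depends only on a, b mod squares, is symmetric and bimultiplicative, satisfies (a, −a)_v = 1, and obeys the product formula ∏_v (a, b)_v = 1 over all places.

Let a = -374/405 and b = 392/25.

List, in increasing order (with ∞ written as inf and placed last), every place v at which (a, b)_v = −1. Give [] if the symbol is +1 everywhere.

(a, b) ≡ (-1870, 2) mod (ℚ^×)²; places V = {2, 3, 5, 7, 11, 17, ∞}.
(a,b)_11: α=1, u≡6; β=0, v≡6 (mod 11); (6|11)=-1, (6|11)=-1; sign (−1)^0·-1^0·-1^1 = -1.
(a,b)_5: α=-1, u≡1; β=-2, v≡2 (mod 5); (1|5)=+1, (2|5)=-1; sign (−1)^0·+1^-2·-1^-1 = -1.
(a,b)_3: α=-4, u≡2; β=0, v≡2 (mod 3); (2|3)=-1, (2|3)=-1; sign (−1)^0·-1^0·-1^-4 = +1.
(a,b)_7: α=0, u≡3; β=2, v≡2 (mod 7); (3|7)=-1, (2|7)=+1; sign (−1)^0·-1^2·+1^0 = +1.
(a,b)_17: α=1, u≡13; β=0, v≡15 (mod 17); (13|17)=+1, (15|17)=+1; sign (−1)^0·+1^0·+1^1 = +1.
(a,b)_2: α=1, β=3; u≡1, v≡1 (mod 8); ε(u)ε(v)=0·0, αω(v)=1·0, βω(u)=3·0; sum ≡ 0  ⇒  +1.
(a,b)_∞: sgn(-1870)=−, sgn(2)=+, so +1.
(-1870, 2 / ℚ) ramifies at {5, 11}: a division algebra.

[5, 11]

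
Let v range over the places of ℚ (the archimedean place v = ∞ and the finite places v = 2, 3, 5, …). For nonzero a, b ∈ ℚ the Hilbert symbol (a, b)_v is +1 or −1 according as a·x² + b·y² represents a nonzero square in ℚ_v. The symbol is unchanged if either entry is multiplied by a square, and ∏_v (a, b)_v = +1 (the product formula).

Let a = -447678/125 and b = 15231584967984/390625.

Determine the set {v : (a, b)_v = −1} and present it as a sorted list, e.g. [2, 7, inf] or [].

[2, 7, 11, 19]

Mod squares: a ≡ -248710, b ≡ 19. Check v ∈ {∞, 2, 3, 5, 7, 11, 17, 19}.
v=7: a=7^1·(≡2), b=7^2·(≡6) mod 7; (2|7)=+1, (6|7)=-1; (−1)^{1·2·3}·(+1)^2·(-1)^1 = -1.
v=17: a=17^1·(≡14), b=17^2·(≡9) mod 17; (14|17)=-1, (9|17)=+1; (−1)^{1·2·8}·(-1)^2·(+1)^1 = +1.
v=2: v_2(a)=1, v_2(b)=4; units ≡ 5, 3 (mod 8); ε·ε+αω+βω = 0·1+1·1+4·1 ≡ 1  ⇒  (a,b)_2 = -1.
v=3: a=3^2·(≡2), b=3^4·(≡1) mod 3; (2|3)=-1, (1|3)=+1; (−1)^{2·4·1}·(-1)^4·(+1)^2 = +1.
v=∞: -248710 < 0 and 19 > 0  ⇒  (a,b)_∞ = +1.
v=19: a=19^1·(≡5), b=19^3·(≡4) mod 19; (5|19)=+1, (4|19)=+1; (−1)^{1·3·9}·(+1)^3·(+1)^1 = -1.
v=5: a=5^-3·(≡2), b=5^-8·(≡4) mod 5; (2|5)=-1, (4|5)=+1; (−1)^{-3·-8·2}·(-1)^-8·(+1)^-3 = +1.
v=11: a=11^1·(≡6), b=11^2·(≡10) mod 11; (6|11)=-1, (10|11)=-1; (−1)^{1·2·5}·(-1)^2·(-1)^1 = -1.
|Ram(-248710, 19)| = 4, even; anisotropic at {2, 7, 11, 19}.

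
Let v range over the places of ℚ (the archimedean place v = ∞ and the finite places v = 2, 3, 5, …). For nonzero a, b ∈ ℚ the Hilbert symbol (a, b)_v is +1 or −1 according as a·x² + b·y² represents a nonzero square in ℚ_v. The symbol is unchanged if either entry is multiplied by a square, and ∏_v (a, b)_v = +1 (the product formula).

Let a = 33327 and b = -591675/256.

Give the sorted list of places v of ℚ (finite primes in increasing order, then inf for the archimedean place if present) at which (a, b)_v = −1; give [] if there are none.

[7, 23]

Mod squares: a ≡ 7, b ≡ -483. Check v ∈ {∞, 2, 3, 5, 7, 23}.
v=23: a=23^2·(≡17), b=23^1·(≡4) mod 23; (17|23)=-1, (4|23)=+1; (−1)^{2·1·11}·(-1)^1·(+1)^2 = -1.
v=2: v_2(a)=0, v_2(b)=-8; units ≡ 7, 5 (mod 8); ε·ε+αω+βω = 1·0+0·1+-8·0 ≡ 0  ⇒  (a,b)_2 = +1.
v=∞: 7 > 0 and -483 < 0  ⇒  (a,b)_∞ = +1.
v=7: a=7^1·(≡1), b=7^3·(≡1) mod 7; (1|7)=+1, (1|7)=+1; (−1)^{1·3·3}·(+1)^3·(+1)^1 = -1.
v=3: a=3^2·(≡1), b=3^1·(≡1) mod 3; (1|3)=+1, (1|3)=+1; (−1)^{2·1·1}·(+1)^1·(+1)^2 = +1.
v=5: a=5^0·(≡2), b=5^2·(≡3) mod 5; (2|5)=-1, (3|5)=-1; (−1)^{0·2·2}·(-1)^2·(-1)^0 = +1.
|Ram(7, -483)| = 2, even; anisotropic at {7, 23}.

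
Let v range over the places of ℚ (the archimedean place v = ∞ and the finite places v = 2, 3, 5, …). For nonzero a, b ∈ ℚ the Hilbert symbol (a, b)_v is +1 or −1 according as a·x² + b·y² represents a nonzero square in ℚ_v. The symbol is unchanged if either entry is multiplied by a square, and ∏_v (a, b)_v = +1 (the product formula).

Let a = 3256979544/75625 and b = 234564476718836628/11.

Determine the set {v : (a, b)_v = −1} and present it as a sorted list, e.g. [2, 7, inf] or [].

[2, 13]

Mod squares: a ≡ 3094, b ≡ 1463. Check v ∈ {∞, 2, 3, 5, 7, 11, 13, 17, 19, 23}.
v=11: a=11^-2·(≡3), b=11^-1·(≡1) mod 11; (3|11)=+1, (1|11)=+1; (−1)^{-2·-1·5}·(+1)^-1·(+1)^-2 = +1.
v=∞: 3094 > 0 and 1463 > 0  ⇒  (a,b)_∞ = +1.
v=7: a=7^1·(≡4), b=7^1·(≡5) mod 7; (4|7)=+1, (5|7)=-1; (−1)^{1·1·3}·(+1)^1·(-1)^1 = +1.
v=3: a=3^6·(≡1), b=3^10·(≡2) mod 3; (1|3)=+1, (2|3)=-1; (−1)^{6·10·1}·(+1)^10·(-1)^6 = +1.
v=19: a=19^2·(≡6), b=19^1·(≡1) mod 19; (6|19)=+1, (1|19)=+1; (−1)^{2·1·9}·(+1)^1·(+1)^2 = +1.
v=13: a=13^1·(≡1), b=13^2·(≡11) mod 13; (1|13)=+1, (11|13)=-1; (−1)^{1·2·6}·(+1)^2·(-1)^1 = -1.
v=17: a=17^1·(≡14), b=17^4·(≡2) mod 17; (14|17)=-1, (2|17)=+1; (−1)^{1·4·8}·(-1)^4·(+1)^1 = +1.
v=23: a=23^0·(≡6), b=23^2·(≡10) mod 23; (6|23)=+1, (10|23)=-1; (−1)^{0·2·11}·(+1)^2·(-1)^0 = +1.
v=5: a=5^-4·(≡4), b=5^0·(≡3) mod 5; (4|5)=+1, (3|5)=-1; (−1)^{-4·0·2}·(+1)^0·(-1)^-4 = +1.
v=2: v_2(a)=3, v_2(b)=2; units ≡ 3, 7 (mod 8); ε·ε+αω+βω = 1·1+3·0+2·1 ≡ 1  ⇒  (a,b)_2 = -1.
|Ram(3094, 1463)| = 2, even; anisotropic at {2, 13}.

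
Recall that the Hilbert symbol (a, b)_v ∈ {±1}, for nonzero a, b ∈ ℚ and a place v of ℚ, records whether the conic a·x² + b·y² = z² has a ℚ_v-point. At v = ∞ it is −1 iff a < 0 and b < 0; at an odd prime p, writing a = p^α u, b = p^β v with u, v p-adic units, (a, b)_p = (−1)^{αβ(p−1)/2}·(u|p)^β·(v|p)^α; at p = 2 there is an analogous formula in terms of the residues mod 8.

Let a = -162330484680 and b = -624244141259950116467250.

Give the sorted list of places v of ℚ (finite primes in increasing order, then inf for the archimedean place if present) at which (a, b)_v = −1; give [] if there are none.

[2, 5, 13, 17, 19, 23, 29, inf]

(a, b) ≡ (-8523970, -74290) mod (ℚ^×)²; places V = {2, 3, 5, 7, 13, 17, 19, 23, 29, ∞}.
(a,b)_19: α=1, u≡7; β=3, v≡6 (mod 19); (7|19)=+1, (6|19)=+1; sign (−1)^1·+1^3·+1^1 = -1.
(a,b)_5: α=1, u≡4; β=3, v≡2 (mod 5); (4|5)=+1, (2|5)=-1; sign (−1)^0·+1^3·-1^1 = -1.
(a,b)_2: α=3, β=1; u≡7, v≡7 (mod 8); ε(u)ε(v)=1·1, αω(v)=3·0, βω(u)=1·0; sum ≡ 1  ⇒  -1.
(a,b)_23: α=2, u≡21; β=5, v≡18 (mod 23); (21|23)=-1, (18|23)=+1; sign (−1)^0·-1^5·+1^2 = -1.
(a,b)_17: α=1, u≡3; β=3, v≡1 (mod 17); (3|17)=-1, (1|17)=+1; sign (−1)^0·-1^3·+1^1 = -1.
(a,b)_7: α=1, u≡5; β=0, v≡4 (mod 7); (5|7)=-1, (4|7)=+1; sign (−1)^0·-1^0·+1^1 = +1.
(a,b)_∞: sgn(-8523970)=−, sgn(-74290)=−, so -1.
(a,b)_29: α=1, u≡19; β=2, v≡26 (mod 29); (19|29)=-1, (26|29)=-1; sign (−1)^0·-1^2·-1^1 = -1.
(a,b)_13: α=1, u≡9; β=2, v≡5 (mod 13); (9|13)=+1, (5|13)=-1; sign (−1)^0·+1^2·-1^1 = -1.
(a,b)_3: α=2, u≡2; β=4, v≡2 (mod 3); (2|3)=-1, (2|3)=-1; sign (−1)^0·-1^4·-1^2 = +1.
|Ram(-8523970, -74290)| = 8, even; anisotropic at {2, 5, 13, 17, 19, 23, 29, ∞}.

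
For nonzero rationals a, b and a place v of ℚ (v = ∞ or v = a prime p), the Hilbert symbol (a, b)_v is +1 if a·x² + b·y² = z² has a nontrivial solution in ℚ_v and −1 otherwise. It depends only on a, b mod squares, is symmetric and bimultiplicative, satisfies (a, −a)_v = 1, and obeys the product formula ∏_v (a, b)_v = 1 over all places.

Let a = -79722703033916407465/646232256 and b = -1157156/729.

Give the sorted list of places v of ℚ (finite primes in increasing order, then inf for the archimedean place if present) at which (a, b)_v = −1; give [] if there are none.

[11, inf]

(a, b) ≡ (-7315, -1001) mod (ℚ^×)²; places V = {2, 3, 5, 7, 11, 13, 17, 19, ∞}.
(a,b)_2: α=-6, β=2; u≡5, v≡7 (mod 8); ε(u)ε(v)=0·1, αω(v)=-6·0, βω(u)=2·1; sum ≡ 0  ⇒  +1.
(a,b)_7: α=3, u≡5; β=1, v≡4 (mod 7); (5|7)=-1, (4|7)=+1; sign (−1)^1·-1^1·+1^3 = +1.
(a,b)_3: α=-12, u≡2; β=-6, v≡1 (mod 3); (2|3)=-1, (1|3)=+1; sign (−1)^0·-1^-6·+1^-12 = +1.
(a,b)_11: α=7, u≡10; β=1, v≡10 (mod 11); (10|11)=-1, (10|11)=-1; sign (−1)^1·-1^1·-1^7 = -1.
(a,b)_5: α=1, u≡2; β=0, v≡1 (mod 5); (2|5)=-1, (1|5)=+1; sign (−1)^0·-1^0·+1^1 = +1.
(a,b)_13: α=4, u≡10; β=1, v≡12 (mod 13); (10|13)=+1, (12|13)=+1; sign (−1)^0·+1^1·+1^4 = +1.
(a,b)_17: α=4, u≡3; β=2, v≡13 (mod 17); (3|17)=-1, (13|17)=+1; sign (−1)^0·-1^2·+1^4 = +1.
(a,b)_19: α=-1, u≡14; β=0, v≡11 (mod 19); (14|19)=-1, (11|19)=+1; sign (−1)^0·-1^0·+1^-1 = +1.
(a,b)_∞: sgn(-7315)=−, sgn(-1001)=−, so -1.
Ram(-7315, -1001) = {11, ∞}; no ℚ_11-point on the conic.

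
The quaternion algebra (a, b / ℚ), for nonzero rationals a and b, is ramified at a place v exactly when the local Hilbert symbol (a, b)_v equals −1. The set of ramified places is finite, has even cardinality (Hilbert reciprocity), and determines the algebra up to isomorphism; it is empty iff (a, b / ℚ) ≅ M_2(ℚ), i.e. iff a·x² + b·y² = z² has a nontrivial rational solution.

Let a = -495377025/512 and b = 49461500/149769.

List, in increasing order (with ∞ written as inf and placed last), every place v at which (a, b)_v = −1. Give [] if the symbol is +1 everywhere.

[2, 3, 5, 17]

Mod squares: a ≡ -1938, b ≡ 935. Check v ∈ {∞, 2, 3, 5, 11, 13, 17, 19, 23, 43}.
v=13: a=13^2·(≡3), b=13^0·(≡4) mod 13; (3|13)=+1, (4|13)=+1; (−1)^{2·0·6}·(+1)^0·(+1)^2 = +1.
v=2: v_2(a)=-9, v_2(b)=2; units ≡ 7, 7 (mod 8); ε·ε+αω+βω = 1·1+-9·0+2·0 ≡ 1  ⇒  (a,b)_2 = -1.
v=17: a=17^1·(≡14), b=17^1·(≡16) mod 17; (14|17)=-1, (16|17)=+1; (−1)^{1·1·8}·(-1)^1·(+1)^1 = -1.
v=23: a=23^0·(≡21), b=23^2·(≡19) mod 23; (21|23)=-1, (19|23)=-1; (−1)^{0·2·11}·(-1)^2·(-1)^0 = +1.
v=5: a=5^2·(≡2), b=5^3·(≡3) mod 5; (2|5)=-1, (3|5)=-1; (−1)^{2·3·2}·(-1)^3·(-1)^2 = -1.
v=19: a=19^1·(≡10), b=19^0·(≡17) mod 19; (10|19)=-1, (17|19)=+1; (−1)^{1·0·9}·(-1)^0·(+1)^1 = +1.
v=43: a=43^0·(≡10), b=43^-2·(≡22) mod 43; (10|43)=+1, (22|43)=-1; (−1)^{0·-2·21}·(+1)^-2·(-1)^0 = +1.
v=∞: -1938 < 0 and 935 > 0  ⇒  (a,b)_∞ = +1.
v=11: a=11^2·(≡9), b=11^1·(≡2) mod 11; (9|11)=+1, (2|11)=-1; (−1)^{2·1·5}·(+1)^1·(-1)^2 = +1.
v=3: a=3^1·(≡2), b=3^-4·(≡2) mod 3; (2|3)=-1, (2|3)=-1; (−1)^{1·-4·1}·(-1)^-4·(-1)^1 = -1.
(-1938, 935 / ℚ) ramifies at {2, 3, 5, 17}: a division algebra.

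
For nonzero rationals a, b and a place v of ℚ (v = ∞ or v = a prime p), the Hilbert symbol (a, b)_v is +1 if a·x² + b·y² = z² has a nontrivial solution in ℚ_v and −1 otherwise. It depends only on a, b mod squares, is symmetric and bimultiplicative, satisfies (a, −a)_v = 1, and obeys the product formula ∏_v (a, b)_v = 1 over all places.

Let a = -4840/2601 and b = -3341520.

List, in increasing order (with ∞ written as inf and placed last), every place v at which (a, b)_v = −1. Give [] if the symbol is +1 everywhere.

(a, b) ≡ (-10, -23205) mod (ℚ^×)²; places V = {2, 3, 5, 7, 11, 13, 17, ∞}.
(a,b)_∞: sgn(-10)=−, sgn(-23205)=−, so -1.
(a,b)_3: α=-2, u≡2; β=3, v≡2 (mod 3); (2|3)=-1, (2|3)=-1; sign (−1)^0·-1^3·-1^-2 = -1.
(a,b)_2: α=3, β=4; u≡3, v≡3 (mod 8); ε(u)ε(v)=1·1, αω(v)=3·1, βω(u)=4·1; sum ≡ 0  ⇒  +1.
(a,b)_13: α=0, u≡9; β=1, v≡9 (mod 13); (9|13)=+1, (9|13)=+1; sign (−1)^0·+1^1·+1^0 = +1.
(a,b)_5: α=1, u≡2; β=1, v≡1 (mod 5); (2|5)=-1, (1|5)=+1; sign (−1)^0·-1^1·+1^1 = -1.
(a,b)_11: α=2, u≡3; β=0, v≡5 (mod 11); (3|11)=+1, (5|11)=+1; sign (−1)^0·+1^0·+1^2 = +1.
(a,b)_17: α=-2, u≡10; β=1, v≡11 (mod 17); (10|17)=-1, (11|17)=-1; sign (−1)^0·-1^1·-1^-2 = -1.
(a,b)_7: α=0, u≡1; β=1, v≡5 (mod 7); (1|7)=+1, (5|7)=-1; sign (−1)^0·+1^1·-1^0 = +1.
(-10, -23205 / ℚ) ramifies at {3, 5, 17, ∞}: a division algebra.

[3, 5, 17, inf]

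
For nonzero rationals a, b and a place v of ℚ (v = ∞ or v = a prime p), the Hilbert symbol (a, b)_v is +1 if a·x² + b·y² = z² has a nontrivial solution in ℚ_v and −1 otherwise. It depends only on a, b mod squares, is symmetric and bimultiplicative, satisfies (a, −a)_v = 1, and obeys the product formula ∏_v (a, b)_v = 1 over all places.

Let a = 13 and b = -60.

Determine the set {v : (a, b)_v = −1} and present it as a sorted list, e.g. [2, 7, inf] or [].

(a, b) ≡ (13, -15) mod (ℚ^×)²; places V = {2, 3, 5, 13, ∞}.
(a,b)_13: α=1, u≡1; β=0, v≡5 (mod 13); (1|13)=+1, (5|13)=-1; sign (−1)^0·+1^0·-1^1 = -1.
(a,b)_3: α=0, u≡1; β=1, v≡1 (mod 3); (1|3)=+1, (1|3)=+1; sign (−1)^0·+1^1·+1^0 = +1.
(a,b)_2: α=0, β=2; u≡5, v≡1 (mod 8); ε(u)ε(v)=0·0, αω(v)=0·0, βω(u)=2·1; sum ≡ 0  ⇒  +1.
(a,b)_5: α=0, u≡3; β=1, v≡3 (mod 5); (3|5)=-1, (3|5)=-1; sign (−1)^0·-1^1·-1^0 = -1.
(a,b)_∞: sgn(13)=+, sgn(-15)=−, so +1.
|Ram(13, -15)| = 2, even; anisotropic at {5, 13}.

[5, 13]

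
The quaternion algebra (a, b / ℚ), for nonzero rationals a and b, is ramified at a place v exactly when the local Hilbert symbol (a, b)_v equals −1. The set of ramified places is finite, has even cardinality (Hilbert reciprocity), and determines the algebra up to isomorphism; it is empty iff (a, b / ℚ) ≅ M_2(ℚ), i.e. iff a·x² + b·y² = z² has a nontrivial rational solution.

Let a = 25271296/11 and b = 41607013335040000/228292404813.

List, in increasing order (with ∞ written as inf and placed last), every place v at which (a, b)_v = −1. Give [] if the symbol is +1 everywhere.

(a, b) ≡ (271469, 542938) mod (ℚ^×)²; places V = {2, 3, 5, 11, 17, 19, 23, 29, 31, 37, 43, ∞}.
(a,b)_37: α=1, u≡9; β=1, v≡24 (mod 37); (9|37)=+1, (24|37)=-1; sign (−1)^0·+1^1·-1^1 = -1.
(a,b)_31: α=0, u≡20; β=-2, v≡4 (mod 31); (20|31)=+1, (4|31)=+1; sign (−1)^0·+1^-2·+1^0 = +1.
(a,b)_3: α=0, u≡2; β=-2, v≡1 (mod 3); (2|3)=-1, (1|3)=+1; sign (−1)^0·-1^-2·+1^0 = +1.
(a,b)_5: α=0, u≡1; β=4, v≡3 (mod 5); (1|5)=+1, (3|5)=-1; sign (−1)^0·+1^4·-1^0 = +1.
(a,b)_23: α=1, u≡8; β=-1, v≡8 (mod 23); (8|23)=+1, (8|23)=+1; sign (−1)^1·+1^-1·+1^1 = -1.
(a,b)_43: α=0, u≡10; β=2, v≡28 (mod 43); (10|43)=+1, (28|43)=-1; sign (−1)^0·+1^2·-1^0 = +1.
(a,b)_29: α=1, u≡24; β=1, v≡11 (mod 29); (24|29)=+1, (11|29)=-1; sign (−1)^0·+1^1·-1^1 = -1.
(a,b)_19: α=0, u≡9; β=-2, v≡8 (mod 19); (9|19)=+1, (8|19)=-1; sign (−1)^0·+1^-2·-1^0 = +1.
(a,b)_17: α=0, u≡9; β=-2, v≡2 (mod 17); (9|17)=+1, (2|17)=+1; sign (−1)^0·+1^-2·+1^0 = +1.
(a,b)_∞: sgn(271469)=+, sgn(542938)=+, so +1.
(a,b)_2: α=10, β=25; u≡5, v≡5 (mod 8); ε(u)ε(v)=0·0, αω(v)=10·1, βω(u)=25·1; sum ≡ 1  ⇒  -1.
(a,b)_11: α=-1, u≡6; β=-1, v≡3 (mod 11); (6|11)=-1, (3|11)=+1; sign (−1)^1·-1^-1·+1^-1 = +1.
Ram(271469, 542938) = {2, 23, 29, 37}; no ℚ_2-point on the conic.

[2, 23, 29, 37]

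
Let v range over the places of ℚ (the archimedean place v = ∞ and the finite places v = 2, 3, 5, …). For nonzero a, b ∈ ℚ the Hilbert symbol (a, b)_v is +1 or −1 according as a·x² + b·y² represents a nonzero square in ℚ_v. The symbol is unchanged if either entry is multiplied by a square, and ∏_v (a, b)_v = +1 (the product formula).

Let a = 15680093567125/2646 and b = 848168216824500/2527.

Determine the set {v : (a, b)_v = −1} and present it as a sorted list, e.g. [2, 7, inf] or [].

Mod squares: a ≡ 11310, b ≡ 224315. Check v ∈ {∞, 2, 3, 5, 7, 11, 13, 17, 19, 29, 37}.
v=7: a=7^-2·(≡3), b=7^-1·(≡3) mod 7; (3|7)=-1, (3|7)=-1; (−1)^{-2·-1·3}·(-1)^-1·(-1)^-2 = -1.
v=17: a=17^2·(≡5), b=17^3·(≡6) mod 17; (5|17)=-1, (6|17)=-1; (−1)^{2·3·8}·(-1)^3·(-1)^2 = -1.
v=29: a=29^3·(≡24), b=29^3·(≡18) mod 29; (24|29)=+1, (18|29)=-1; (−1)^{3·3·14}·(+1)^3·(-1)^3 = -1.
v=5: a=5^3·(≡2), b=5^3·(≡3) mod 5; (2|5)=-1, (3|5)=-1; (−1)^{3·3·2}·(-1)^3·(-1)^3 = +1.
v=∞: 11310 > 0 and 224315 > 0  ⇒  (a,b)_∞ = +1.
v=2: v_2(a)=-1, v_2(b)=2; units ≡ 7, 3 (mod 8); ε·ε+αω+βω = 1·1+-1·1+2·0 ≡ 0  ⇒  (a,b)_2 = +1.
v=11: a=11^0·(≡7), b=11^2·(≡9) mod 11; (7|11)=-1, (9|11)=+1; (−1)^{0·2·5}·(-1)^2·(+1)^0 = +1.
v=19: a=19^0·(≡1), b=19^-2·(≡1) mod 19; (1|19)=+1, (1|19)=+1; (−1)^{0·-2·9}·(+1)^-2·(+1)^0 = +1.
v=37: a=37^2·(≡30), b=37^0·(≡7) mod 37; (30|37)=+1, (7|37)=+1; (−1)^{2·0·18}·(+1)^0·(+1)^2 = +1.
v=3: a=3^-3·(≡2), b=3^2·(≡2) mod 3; (2|3)=-1, (2|3)=-1; (−1)^{-3·2·1}·(-1)^2·(-1)^-3 = -1.
v=13: a=13^1·(≡10), b=13^1·(≡1) mod 13; (10|13)=+1, (1|13)=+1; (−1)^{1·1·6}·(+1)^1·(+1)^1 = +1.
(11310, 224315 / ℚ) ramifies at {3, 7, 17, 29}: a division algebra.

[3, 7, 17, 29]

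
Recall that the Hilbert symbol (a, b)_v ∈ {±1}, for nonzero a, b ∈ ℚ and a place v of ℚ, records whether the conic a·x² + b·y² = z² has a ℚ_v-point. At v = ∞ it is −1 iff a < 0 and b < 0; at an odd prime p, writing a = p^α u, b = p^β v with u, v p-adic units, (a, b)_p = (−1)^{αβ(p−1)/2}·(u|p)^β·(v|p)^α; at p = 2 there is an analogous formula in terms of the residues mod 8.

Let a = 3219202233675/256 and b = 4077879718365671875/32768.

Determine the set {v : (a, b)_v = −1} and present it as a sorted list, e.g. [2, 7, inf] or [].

(a, b) ≡ (43, 1568726) mod (ℚ^×)²; places V = {2, 3, 5, 17, 29, 37, 43, ∞}.
(a,b)_43: α=1, u≡25; β=1, v≡27 (mod 43); (25|43)=+1, (27|43)=-1; sign (−1)^1·+1^1·-1^1 = +1.
(a,b)_17: α=2, u≡8; β=3, v≡16 (mod 17); (8|17)=+1, (16|17)=+1; sign (−1)^0·+1^3·+1^2 = +1.
(a,b)_3: α=2, u≡1; β=0, v≡2 (mod 3); (1|3)=+1, (2|3)=-1; sign (−1)^0·+1^0·-1^2 = +1.
(a,b)_29: α=2, u≡10; β=3, v≡6 (mod 29); (10|29)=-1, (6|29)=+1; sign (−1)^0·-1^3·+1^2 = -1.
(a,b)_2: α=-8, β=-15; u≡3, v≡3 (mod 8); ε(u)ε(v)=1·1, αω(v)=-8·1, βω(u)=-15·1; sum ≡ 0  ⇒  +1.
(a,b)_5: α=2, u≡2; β=6, v≡1 (mod 5); (2|5)=-1, (1|5)=+1; sign (−1)^0·-1^6·+1^2 = +1.
(a,b)_37: α=2, u≡24; β=3, v≡36 (mod 37); (24|37)=-1, (36|37)=+1; sign (−1)^0·-1^3·+1^2 = -1.
(a,b)_∞: sgn(43)=+, sgn(1568726)=+, so +1.
|Ram(43, 1568726)| = 2, even; anisotropic at {29, 37}.

[29, 37]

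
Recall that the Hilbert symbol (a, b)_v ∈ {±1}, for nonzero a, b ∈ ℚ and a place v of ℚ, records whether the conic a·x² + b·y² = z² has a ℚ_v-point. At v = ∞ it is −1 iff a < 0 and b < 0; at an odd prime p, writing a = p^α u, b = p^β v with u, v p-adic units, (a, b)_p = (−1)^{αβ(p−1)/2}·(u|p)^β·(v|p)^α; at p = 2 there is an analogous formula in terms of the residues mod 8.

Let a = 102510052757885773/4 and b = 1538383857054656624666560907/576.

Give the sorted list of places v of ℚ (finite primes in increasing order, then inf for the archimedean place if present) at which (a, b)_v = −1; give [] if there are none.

[11, 19]

(a, b) ≡ (13, 139403) mod (ℚ^×)²; places V = {2, 3, 7, 11, 13, 19, 23, 29, ∞}.
(a,b)_29: α=2, u≡7; β=3, v≡13 (mod 29); (7|29)=+1, (13|29)=+1; sign (−1)^0·+1^3·+1^2 = +1.
(a,b)_23: α=2, u≡1; β=3, v≡3 (mod 23); (1|23)=+1, (3|23)=+1; sign (−1)^0·+1^3·+1^2 = +1.
(a,b)_3: α=0, u≡1; β=-2, v≡2 (mod 3); (1|3)=+1, (2|3)=-1; sign (−1)^0·+1^-2·-1^0 = +1.
(a,b)_∞: sgn(13)=+, sgn(139403)=+, so +1.
(a,b)_19: α=2, u≡18; β=3, v≡2 (mod 19); (18|19)=-1, (2|19)=-1; sign (−1)^0·-1^3·-1^2 = -1.
(a,b)_11: α=2, u≡6; β=3, v≡9 (mod 11); (6|11)=-1, (9|11)=+1; sign (−1)^0·-1^3·+1^2 = -1.
(a,b)_2: α=-2, β=-6; u≡5, v≡3 (mod 8); ε(u)ε(v)=0·1, αω(v)=-2·1, βω(u)=-6·1; sum ≡ 0  ⇒  +1.
(a,b)_13: α=3, u≡10; β=6, v≡10 (mod 13); (10|13)=+1, (10|13)=+1; sign (−1)^0·+1^6·+1^3 = +1.
(a,b)_7: α=4, u≡6; β=6, v≡3 (mod 7); (6|7)=-1, (3|7)=-1; sign (−1)^0·-1^6·-1^4 = +1.
(13, 139403 / ℚ) ramifies at {11, 19}: a division algebra.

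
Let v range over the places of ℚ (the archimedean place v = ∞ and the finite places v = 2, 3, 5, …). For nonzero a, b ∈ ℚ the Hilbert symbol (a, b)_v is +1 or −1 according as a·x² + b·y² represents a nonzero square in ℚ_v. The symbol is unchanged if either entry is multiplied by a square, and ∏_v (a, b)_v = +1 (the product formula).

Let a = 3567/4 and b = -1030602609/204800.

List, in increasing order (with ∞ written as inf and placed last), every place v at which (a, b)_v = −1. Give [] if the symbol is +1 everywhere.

[2, 29]

(a, b) ≡ (3567, -2) mod (ℚ^×)²; places V = {2, 3, 5, 29, 41, ∞}.
(a,b)_29: α=1, u≡9; β=2, v≡2 (mod 29); (9|29)=+1, (2|29)=-1; sign (−1)^0·+1^2·-1^1 = -1.
(a,b)_2: α=-2, β=-13; u≡7, v≡7 (mod 8); ε(u)ε(v)=1·1, αω(v)=-2·0, βω(u)=-13·0; sum ≡ 1  ⇒  -1.
(a,b)_∞: sgn(3567)=+, sgn(-2)=−, so +1.
(a,b)_5: α=0, u≡3; β=-2, v≡3 (mod 5); (3|5)=-1, (3|5)=-1; sign (−1)^0·-1^-2·-1^0 = +1.
(a,b)_41: α=1, u≡32; β=2, v≡5 (mod 41); (32|41)=+1, (5|41)=+1; sign (−1)^0·+1^2·+1^1 = +1.
(a,b)_3: α=1, u≡1; β=6, v≡1 (mod 3); (1|3)=+1, (1|3)=+1; sign (−1)^0·+1^6·+1^1 = +1.
(3567, -2 / ℚ) ramifies at {2, 29}: a division algebra.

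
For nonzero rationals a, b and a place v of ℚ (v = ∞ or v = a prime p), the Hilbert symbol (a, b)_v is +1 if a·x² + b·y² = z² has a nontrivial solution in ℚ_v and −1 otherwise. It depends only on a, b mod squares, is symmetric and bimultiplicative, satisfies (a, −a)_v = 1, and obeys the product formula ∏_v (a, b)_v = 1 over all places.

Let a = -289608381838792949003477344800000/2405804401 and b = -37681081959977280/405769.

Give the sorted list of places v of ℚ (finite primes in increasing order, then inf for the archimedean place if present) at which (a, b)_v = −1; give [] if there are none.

[2, 17, 19, inf]

(a, b) ≡ (-1077205, -5) mod (ℚ^×)²; places V = {2, 3, 5, 7, 11, 13, 17, 19, 23, 29, ∞}.
(a,b)_17: α=3, u≡3; β=2, v≡6 (mod 17); (3|17)=-1, (6|17)=-1; sign (−1)^0·-1^2·-1^3 = -1.
(a,b)_23: α=3, u≡12; β=2, v≡18 (mod 23); (12|23)=+1, (18|23)=+1; sign (−1)^0·+1^2·+1^3 = +1.
(a,b)_3: α=16, u≡2; β=2, v≡1 (mod 3); (2|3)=-1, (1|3)=+1; sign (−1)^0·-1^2·+1^16 = +1.
(a,b)_∞: sgn(-1077205)=−, sgn(-5)=−, so -1.
(a,b)_29: α=5, u≡24; β=4, v≡25 (mod 29); (24|29)=+1, (25|29)=+1; sign (−1)^0·+1^4·+1^5 = +1.
(a,b)_19: α=3, u≡6; β=0, v≡3 (mod 19); (6|19)=+1, (3|19)=-1; sign (−1)^0·+1^0·-1^3 = -1.
(a,b)_7: α=-6, u≡4; β=-4, v≡1 (mod 7); (4|7)=+1, (1|7)=+1; sign (−1)^0·+1^-4·+1^-6 = +1.
(a,b)_5: α=5, u≡4; β=1, v≡1 (mod 5); (4|5)=+1, (1|5)=+1; sign (−1)^0·+1^1·+1^5 = +1.
(a,b)_13: α=-2, u≡12; β=-2, v≡8 (mod 13); (12|13)=+1, (8|13)=-1; sign (−1)^0·+1^-2·-1^-2 = +1.
(a,b)_2: α=8, β=6; u≡3, v≡3 (mod 8); ε(u)ε(v)=1·1, αω(v)=8·1, βω(u)=6·1; sum ≡ 1  ⇒  -1.
(a,b)_11: α=-2, u≡3; β=2, v≡7 (mod 11); (3|11)=+1, (7|11)=-1; sign (−1)^0·+1^2·-1^-2 = +1.
(-1077205, -5 / ℚ) ramifies at {2, 17, 19, ∞}: a division algebra.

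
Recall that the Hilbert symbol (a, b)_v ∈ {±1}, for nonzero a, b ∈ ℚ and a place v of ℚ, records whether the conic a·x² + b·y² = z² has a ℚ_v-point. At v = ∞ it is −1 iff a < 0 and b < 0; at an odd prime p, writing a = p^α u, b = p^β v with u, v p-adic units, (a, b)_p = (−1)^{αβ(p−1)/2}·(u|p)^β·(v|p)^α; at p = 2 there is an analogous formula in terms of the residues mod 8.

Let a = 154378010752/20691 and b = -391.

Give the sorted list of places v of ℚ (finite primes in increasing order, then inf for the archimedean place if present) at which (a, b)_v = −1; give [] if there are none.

[19, 23]

(a, b) ≡ (6118, -391) mod (ℚ^×)²; places V = {2, 3, 7, 11, 17, 19, 23, ∞}.
(a,b)_7: α=3, u≡3; β=0, v≡1 (mod 7); (3|7)=-1, (1|7)=+1; sign (−1)^0·-1^0·+1^3 = +1.
(a,b)_2: α=7, β=0; u≡3, v≡1 (mod 8); ε(u)ε(v)=1·0, αω(v)=7·0, βω(u)=0·1; sum ≡ 0  ⇒  +1.
(a,b)_19: α=-1, u≡2; β=0, v≡8 (mod 19); (2|19)=-1, (8|19)=-1; sign (−1)^0·-1^0·-1^-1 = -1.
(a,b)_11: α=-2, u≡7; β=0, v≡5 (mod 11); (7|11)=-1, (5|11)=+1; sign (−1)^0·-1^0·+1^-2 = +1.
(a,b)_3: α=-2, u≡1; β=0, v≡2 (mod 3); (1|3)=+1, (2|3)=-1; sign (−1)^0·+1^0·-1^-2 = +1.
(a,b)_23: α=3, u≡12; β=1, v≡6 (mod 23); (12|23)=+1, (6|23)=+1; sign (−1)^1·+1^1·+1^3 = -1.
(a,b)_∞: sgn(6118)=+, sgn(-391)=−, so +1.
(a,b)_17: α=2, u≡9; β=1, v≡11 (mod 17); (9|17)=+1, (11|17)=-1; sign (−1)^0·+1^1·-1^2 = +1.
Ram(6118, -391) = {19, 23}; no ℚ_19-point on the conic.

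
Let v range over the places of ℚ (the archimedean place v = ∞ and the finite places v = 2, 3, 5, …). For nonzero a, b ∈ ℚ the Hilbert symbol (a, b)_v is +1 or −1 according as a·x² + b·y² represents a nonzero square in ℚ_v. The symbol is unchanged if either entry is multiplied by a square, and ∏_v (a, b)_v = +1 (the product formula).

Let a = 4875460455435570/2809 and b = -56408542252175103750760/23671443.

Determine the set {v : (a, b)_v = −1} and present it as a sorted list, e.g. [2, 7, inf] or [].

Mod squares: a ≡ 54530, b ≡ -51870. Check v ∈ {∞, 2, 3, 5, 7, 11, 13, 17, 19, 41, 53}.
v=∞: 54530 > 0 and -51870 < 0  ⇒  (a,b)_∞ = +1.
v=41: a=41^3·(≡39), b=41^4·(≡33) mod 41; (39|41)=+1, (33|41)=+1; (−1)^{3·4·20}·(+1)^4·(+1)^3 = +1.
v=13: a=13^2·(≡11), b=13^5·(≡9) mod 13; (11|13)=-1, (9|13)=+1; (−1)^{2·5·6}·(-1)^5·(+1)^2 = -1.
v=3: a=3^2·(≡2), b=3^-1·(≡2) mod 3; (2|3)=-1, (2|3)=-1; (−1)^{2·-1·1}·(-1)^-1·(-1)^2 = -1.
v=7: a=7^1·(≡3), b=7^1·(≡5) mod 7; (3|7)=-1, (5|7)=-1; (−1)^{1·1·3}·(-1)^1·(-1)^1 = -1.
v=2: v_2(a)=1, v_2(b)=3; units ≡ 1, 1 (mod 8); ε·ε+αω+βω = 0·0+1·0+3·0 ≡ 0  ⇒  (a,b)_2 = +1.
v=19: a=19^1·(≡11), b=19^1·(≡17) mod 19; (11|19)=+1, (17|19)=+1; (−1)^{1·1·9}·(+1)^1·(+1)^1 = -1.
v=17: a=17^2·(≡14), b=17^4·(≡5) mod 17; (14|17)=-1, (5|17)=-1; (−1)^{2·4·8}·(-1)^4·(-1)^2 = +1.
v=11: a=11^2·(≡3), b=11^2·(≡8) mod 11; (3|11)=+1, (8|11)=-1; (−1)^{2·2·5}·(+1)^2·(-1)^2 = +1.
v=53: a=53^-2·(≡36), b=53^-4·(≡29) mod 53; (36|53)=+1, (29|53)=+1; (−1)^{-2·-4·26}·(+1)^-4·(+1)^-2 = +1.
v=5: a=5^1·(≡1), b=5^1·(≡1) mod 5; (1|5)=+1, (1|5)=+1; (−1)^{1·1·2}·(+1)^1·(+1)^1 = +1.
Ram(54530, -51870) = {3, 7, 13, 19}; no ℚ_3-point on the conic.

[3, 7, 13, 19]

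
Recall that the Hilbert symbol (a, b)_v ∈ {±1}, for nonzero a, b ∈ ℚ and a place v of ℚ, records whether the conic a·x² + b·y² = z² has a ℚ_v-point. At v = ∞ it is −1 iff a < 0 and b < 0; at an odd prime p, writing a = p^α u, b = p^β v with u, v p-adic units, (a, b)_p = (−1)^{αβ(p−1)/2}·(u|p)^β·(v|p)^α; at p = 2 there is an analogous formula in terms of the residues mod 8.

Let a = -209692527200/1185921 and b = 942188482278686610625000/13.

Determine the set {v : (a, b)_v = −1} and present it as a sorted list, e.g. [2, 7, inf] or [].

Mod squares: a ≡ -524231318, b ≡ 106210. Check v ∈ {∞, 2, 3, 5, 7, 11, 13, 19, 23, 29, 37, 43}.
v=13: a=13^1·(≡2), b=13^-1·(≡5) mod 13; (2|13)=-1, (5|13)=-1; (−1)^{1·-1·6}·(-1)^-1·(-1)^1 = +1.
v=29: a=29^1·(≡6), b=29^2·(≡12) mod 29; (6|29)=+1, (12|29)=-1; (−1)^{1·2·14}·(+1)^2·(-1)^1 = -1.
v=3: a=3^-4·(≡1), b=3^0·(≡1) mod 3; (1|3)=+1, (1|3)=+1; (−1)^{-4·0·1}·(+1)^0·(+1)^-4 = +1.
v=5: a=5^2·(≡2), b=5^7·(≡2) mod 5; (2|5)=-1, (2|5)=-1; (−1)^{2·7·2}·(-1)^7·(-1)^2 = -1.
v=19: a=19^1·(≡3), b=19^3·(≡1) mod 19; (3|19)=-1, (1|19)=+1; (−1)^{1·3·9}·(-1)^3·(+1)^1 = +1.
v=37: a=37^1·(≡3), b=37^2·(≡32) mod 37; (3|37)=+1, (32|37)=-1; (−1)^{1·2·18}·(+1)^2·(-1)^1 = -1.
v=11: a=11^-4·(≡5), b=11^0·(≡1) mod 11; (5|11)=+1, (1|11)=+1; (−1)^{-4·0·5}·(+1)^0·(+1)^-4 = +1.
v=23: a=23^1·(≡6), b=23^0·(≡19) mod 23; (6|23)=+1, (19|23)=-1; (−1)^{1·0·11}·(+1)^0·(-1)^1 = -1.
v=43: a=43^1·(≡18), b=43^3·(≡12) mod 43; (18|43)=-1, (12|43)=-1; (−1)^{1·3·21}·(-1)^3·(-1)^1 = -1.
v=2: v_2(a)=5, v_2(b)=3; units ≡ 5, 1 (mod 8); ε·ε+αω+βω = 0·0+5·0+3·1 ≡ 1  ⇒  (a,b)_2 = -1.
v=7: a=7^0·(≡6), b=7^4·(≡6) mod 7; (6|7)=-1, (6|7)=-1; (−1)^{0·4·3}·(-1)^4·(-1)^0 = +1.
v=∞: -524231318 < 0 and 106210 > 0  ⇒  (a,b)_∞ = +1.
Ram(-524231318, 106210) = {2, 5, 23, 29, 37, 43}; no ℚ_2-point on the conic.

[2, 5, 23, 29, 37, 43]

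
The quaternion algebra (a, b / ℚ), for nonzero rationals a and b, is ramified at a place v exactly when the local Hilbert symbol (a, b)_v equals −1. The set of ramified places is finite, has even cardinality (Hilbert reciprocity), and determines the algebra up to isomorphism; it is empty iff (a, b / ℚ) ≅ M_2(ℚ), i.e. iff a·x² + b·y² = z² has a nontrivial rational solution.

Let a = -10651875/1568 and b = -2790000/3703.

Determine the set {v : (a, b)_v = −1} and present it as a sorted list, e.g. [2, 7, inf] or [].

(a, b) ≡ (-34086, -217) mod (ℚ^×)²; places V = {2, 3, 5, 7, 13, 19, 23, 31, ∞}.
(a,b)_19: α=1, u≡16; β=0, v≡1 (mod 19); (16|19)=+1, (1|19)=+1; sign (−1)^0·+1^0·+1^1 = +1.
(a,b)_2: α=-5, β=4; u≡5, v≡7 (mod 8); ε(u)ε(v)=0·1, αω(v)=-5·0, βω(u)=4·1; sum ≡ 0  ⇒  +1.
(a,b)_23: α=1, u≡18; β=-2, v≡12 (mod 23); (18|23)=+1, (12|23)=+1; sign (−1)^0·+1^-2·+1^1 = +1.
(a,b)_13: α=1, u≡10; β=0, v≡9 (mod 13); (10|13)=+1, (9|13)=+1; sign (−1)^0·+1^0·+1^1 = +1.
(a,b)_5: α=4, u≡4; β=4, v≡2 (mod 5); (4|5)=+1, (2|5)=-1; sign (−1)^0·+1^4·-1^4 = +1.
(a,b)_31: α=0, u≡14; β=1, v≡15 (mod 31); (14|31)=+1, (15|31)=-1; sign (−1)^0·+1^1·-1^0 = +1.
(a,b)_7: α=-2, u≡1; β=-1, v≡1 (mod 7); (1|7)=+1, (1|7)=+1; sign (−1)^0·+1^-1·+1^-2 = +1.
(a,b)_3: α=1, u≡2; β=2, v≡2 (mod 3); (2|3)=-1, (2|3)=-1; sign (−1)^0·-1^2·-1^1 = -1.
(a,b)_∞: sgn(-34086)=−, sgn(-217)=−, so -1.
|Ram(-34086, -217)| = 2, even; anisotropic at {3, ∞}.

[3, inf]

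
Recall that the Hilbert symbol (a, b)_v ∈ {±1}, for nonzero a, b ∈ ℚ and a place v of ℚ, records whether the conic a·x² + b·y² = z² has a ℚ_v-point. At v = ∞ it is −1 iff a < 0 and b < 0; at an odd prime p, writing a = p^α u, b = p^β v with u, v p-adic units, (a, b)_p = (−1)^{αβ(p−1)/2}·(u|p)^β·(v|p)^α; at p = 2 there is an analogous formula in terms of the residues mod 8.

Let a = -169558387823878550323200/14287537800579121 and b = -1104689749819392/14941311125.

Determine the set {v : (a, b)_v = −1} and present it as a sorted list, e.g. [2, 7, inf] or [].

[5, 11, 19, inf]

Mod squares: a ≡ -38, b ≡ -5610. Check v ∈ {∞, 2, 3, 5, 11, 13, 17, 19, 29}.
v=29: a=29^-8·(≡24), b=29^-4·(≡22) mod 29; (24|29)=+1, (22|29)=+1; (−1)^{-8·-4·14}·(+1)^-4·(+1)^-8 = +1.
v=3: a=3^6·(≡1), b=3^3·(≡2) mod 3; (1|3)=+1, (2|3)=-1; (−1)^{6·3·1}·(+1)^3·(-1)^6 = +1.
v=∞: -38 < 0 and -5610 < 0  ⇒  (a,b)_∞ = -1.
v=19: a=19^3·(≡1), b=19^2·(≡8) mod 19; (1|19)=+1, (8|19)=-1; (−1)^{3·2·9}·(+1)^2·(-1)^3 = -1.
v=2: v_2(a)=27, v_2(b)=21; units ≡ 5, 3 (mod 8); ε·ε+αω+βω = 0·1+27·1+21·1 ≡ 0  ⇒  (a,b)_2 = +1.
v=13: a=13^-4·(≡9), b=13^-2·(≡11) mod 13; (9|13)=+1, (11|13)=-1; (−1)^{-4·-2·6}·(+1)^-2·(-1)^-4 = +1.
v=17: a=17^4·(≡9), b=17^3·(≡14) mod 17; (9|17)=+1, (14|17)=-1; (−1)^{4·3·8}·(+1)^3·(-1)^4 = +1.
v=11: a=11^2·(≡8), b=11^1·(≡2) mod 11; (8|11)=-1, (2|11)=-1; (−1)^{2·1·5}·(-1)^1·(-1)^2 = -1.
v=5: a=5^2·(≡2), b=5^-3·(≡2) mod 5; (2|5)=-1, (2|5)=-1; (−1)^{2·-3·2}·(-1)^-3·(-1)^2 = -1.
(-38, -5610 / ℚ) ramifies at {5, 11, 19, ∞}: a division algebra.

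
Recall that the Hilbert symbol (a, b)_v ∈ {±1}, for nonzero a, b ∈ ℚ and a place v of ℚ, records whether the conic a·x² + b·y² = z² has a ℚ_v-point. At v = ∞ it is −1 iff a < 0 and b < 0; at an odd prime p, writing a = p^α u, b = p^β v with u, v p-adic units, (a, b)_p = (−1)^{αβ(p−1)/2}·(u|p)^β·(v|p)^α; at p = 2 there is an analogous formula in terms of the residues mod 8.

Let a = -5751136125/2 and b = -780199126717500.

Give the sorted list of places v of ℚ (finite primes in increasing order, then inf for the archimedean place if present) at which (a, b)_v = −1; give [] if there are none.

[3, 5, 17, inf]

Mod squares: a ≡ -10, b ≡ -6783. Check v ∈ {∞, 2, 3, 5, 7, 17, 19}.
v=∞: -10 < 0 and -6783 < 0  ⇒  (a,b)_∞ = -1.
v=17: a=17^2·(≡12), b=17^3·(≡15) mod 17; (12|17)=-1, (15|17)=+1; (−1)^{2·3·8}·(-1)^3·(+1)^2 = -1.
v=19: a=19^2·(≡7), b=19^3·(≡1) mod 19; (7|19)=+1, (1|19)=+1; (−1)^{2·3·9}·(+1)^3·(+1)^2 = +1.
v=7: a=7^2·(≡1), b=7^3·(≡1) mod 7; (1|7)=+1, (1|7)=+1; (−1)^{2·3·3}·(+1)^3·(+1)^2 = +1.
v=2: v_2(a)=-1, v_2(b)=2; units ≡ 3, 1 (mod 8); ε·ε+αω+βω = 1·0+-1·0+2·1 ≡ 0  ⇒  (a,b)_2 = +1.
v=5: a=5^3·(≡3), b=5^4·(≡2) mod 5; (3|5)=-1, (2|5)=-1; (−1)^{3·4·2}·(-1)^4·(-1)^3 = -1.
v=3: a=3^2·(≡2), b=3^3·(≡1) mod 3; (2|3)=-1, (1|3)=+1; (−1)^{2·3·1}·(-1)^3·(+1)^2 = -1.
|Ram(-10, -6783)| = 4, even; anisotropic at {3, 5, 17, ∞}.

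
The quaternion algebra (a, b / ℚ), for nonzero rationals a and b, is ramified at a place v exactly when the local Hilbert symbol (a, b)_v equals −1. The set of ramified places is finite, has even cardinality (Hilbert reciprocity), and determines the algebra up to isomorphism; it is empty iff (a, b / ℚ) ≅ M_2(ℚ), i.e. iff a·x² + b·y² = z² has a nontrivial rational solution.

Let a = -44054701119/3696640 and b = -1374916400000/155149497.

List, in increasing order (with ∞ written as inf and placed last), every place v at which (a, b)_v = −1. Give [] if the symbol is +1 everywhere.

[2, 5, 13, inf]

(a, b) ≡ (-24310, -1870) mod (ℚ^×)²; places V = {2, 3, 5, 11, 13, 17, 19, 43, 53, ∞}.
(a,b)_43: α=2, u≡7; β=2, v≡20 (mod 43); (7|43)=-1, (20|43)=-1; sign (−1)^0·-1^2·-1^2 = +1.
(a,b)_2: α=-11, β=7; u≡5, v≡1 (mod 8); ε(u)ε(v)=0·0, αω(v)=-11·0, βω(u)=7·1; sum ≡ 1  ⇒  -1.
(a,b)_11: α=3, u≡9; β=1, v≡2 (mod 11); (9|11)=+1, (2|11)=-1; sign (−1)^1·+1^1·-1^3 = +1.
(a,b)_19: α=-2, u≡18; β=-2, v≡4 (mod 19); (18|19)=-1, (4|19)=+1; sign (−1)^0·-1^-2·+1^-2 = +1.
(a,b)_5: α=-1, u≡2; β=5, v≡1 (mod 5); (2|5)=-1, (1|5)=+1; sign (−1)^0·-1^5·+1^-1 = -1.
(a,b)_53: α=0, u≡11; β=-2, v≡46 (mod 53); (11|53)=+1, (46|53)=+1; sign (−1)^0·+1^-2·+1^0 = +1.
(a,b)_17: α=1, u≡2; β=-1, v≡4 (mod 17); (2|17)=+1, (4|17)=+1; sign (−1)^0·+1^-1·+1^1 = +1.
(a,b)_∞: sgn(-24310)=−, sgn(-1870)=−, so -1.
(a,b)_13: α=1, u≡11; β=2, v≡2 (mod 13); (11|13)=-1, (2|13)=-1; sign (−1)^0·-1^2·-1^1 = -1.
(a,b)_3: α=4, u≡2; β=-2, v≡2 (mod 3); (2|3)=-1, (2|3)=-1; sign (−1)^0·-1^-2·-1^4 = +1.
|Ram(-24310, -1870)| = 4, even; anisotropic at {2, 5, 13, ∞}.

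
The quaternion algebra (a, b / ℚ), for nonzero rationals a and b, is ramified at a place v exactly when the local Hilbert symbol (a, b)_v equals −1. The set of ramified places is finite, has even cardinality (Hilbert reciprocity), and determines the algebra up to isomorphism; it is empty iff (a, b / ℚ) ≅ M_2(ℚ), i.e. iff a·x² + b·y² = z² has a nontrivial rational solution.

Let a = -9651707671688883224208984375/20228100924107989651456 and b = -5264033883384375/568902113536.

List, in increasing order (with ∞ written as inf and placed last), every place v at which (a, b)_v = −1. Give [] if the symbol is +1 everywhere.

[3, 11, 29, inf]

(a, b) ≡ (-319, -15) mod (ℚ^×)²; places V = {2, 3, 5, 11, 17, 29, 47, 59, ∞}.
(a,b)_11: α=3, u≡5; β=2, v≡6 (mod 11); (5|11)=+1, (6|11)=-1; sign (−1)^0·+1^2·-1^3 = -1.
(a,b)_17: α=-4, u≡8; β=-2, v≡1 (mod 17); (8|17)=+1, (1|17)=+1; sign (−1)^0·+1^-2·+1^-4 = +1.
(a,b)_29: α=7, u≡11; β=4, v≡12 (mod 29); (11|29)=-1, (12|29)=-1; sign (−1)^0·-1^4·-1^7 = -1.
(a,b)_59: α=-4, u≡22; β=-2, v≡23 (mod 59); (22|59)=+1, (23|59)=-1; sign (−1)^0·+1^-2·-1^-4 = +1.
(a,b)_2: α=-12, β=-8; u≡1, v≡1 (mod 8); ε(u)ε(v)=0·0, αω(v)=-12·0, βω(u)=-8·0; sum ≡ 0  ⇒  +1.
(a,b)_∞: sgn(-319)=−, sgn(-15)=−, so -1.
(a,b)_47: α=-4, u≡46; β=-2, v≡24 (mod 47); (46|47)=-1, (24|47)=+1; sign (−1)^0·-1^-2·+1^-4 = +1.
(a,b)_3: α=16, u≡2; β=9, v≡1 (mod 3); (2|3)=-1, (1|3)=+1; sign (−1)^0·-1^9·+1^16 = -1.
(a,b)_5: α=10, u≡1; β=5, v≡2 (mod 5); (1|5)=+1, (2|5)=-1; sign (−1)^0·+1^5·-1^10 = +1.
Ram(-319, -15) = {3, 11, 29, ∞}; no ℚ_3-point on the conic.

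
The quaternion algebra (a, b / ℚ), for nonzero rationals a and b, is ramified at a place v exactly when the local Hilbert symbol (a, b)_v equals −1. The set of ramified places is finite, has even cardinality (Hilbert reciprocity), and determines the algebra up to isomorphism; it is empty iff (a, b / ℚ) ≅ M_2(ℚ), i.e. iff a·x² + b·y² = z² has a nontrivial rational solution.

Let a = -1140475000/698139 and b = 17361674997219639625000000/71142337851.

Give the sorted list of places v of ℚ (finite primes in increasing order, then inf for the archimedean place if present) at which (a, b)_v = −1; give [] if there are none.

[7, 19]

Mod squares: a ≡ -9690, b ≡ 19635. Check v ∈ {∞, 2, 3, 5, 7, 11, 13, 17, 19}.
v=13: a=13^-2·(≡5), b=13^-6·(≡11) mod 13; (5|13)=-1, (11|13)=-1; (−1)^{-2·-6·6}·(-1)^-6·(-1)^-2 = +1.
v=5: a=5^5·(≡2), b=5^9·(≡3) mod 5; (2|5)=-1, (3|5)=-1; (−1)^{5·9·2}·(-1)^9·(-1)^5 = +1.
v=2: v_2(a)=3, v_2(b)=6; units ≡ 3, 3 (mod 8); ε·ε+αω+βω = 1·1+3·1+6·1 ≡ 0  ⇒  (a,b)_2 = +1.
v=3: a=3^-5·(≡1), b=3^-1·(≡2) mod 3; (1|3)=+1, (2|3)=-1; (−1)^{-5·-1·1}·(+1)^-1·(-1)^-5 = +1.
v=19: a=19^1·(≡3), b=19^4·(≡13) mod 19; (3|19)=-1, (13|19)=-1; (−1)^{1·4·9}·(-1)^4·(-1)^1 = -1.
v=17: a=17^-1·(≡16), b=17^-3·(≡15) mod 17; (16|17)=+1, (15|17)=+1; (−1)^{-1·-3·8}·(+1)^-3·(+1)^-1 = +1.
v=7: a=7^4·(≡6), b=7^13·(≡5) mod 7; (6|7)=-1, (5|7)=-1; (−1)^{4·13·3}·(-1)^13·(-1)^4 = -1.
v=∞: -9690 < 0 and 19635 > 0  ⇒  (a,b)_∞ = +1.
v=11: a=11^0·(≡3), b=11^1·(≡5) mod 11; (3|11)=+1, (5|11)=+1; (−1)^{0·1·5}·(+1)^1·(+1)^0 = +1.
Ram(-9690, 19635) = {7, 19}; no ℚ_7-point on the conic.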